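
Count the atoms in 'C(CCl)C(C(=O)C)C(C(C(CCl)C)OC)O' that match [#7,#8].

3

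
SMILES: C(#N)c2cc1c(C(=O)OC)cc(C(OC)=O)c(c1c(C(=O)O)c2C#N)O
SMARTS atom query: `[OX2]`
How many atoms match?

4

The query [OX2] means: aliphatic oxygen with two total connections — ether, hydroxyl, or ester single-bond O.
Check the 26 heavy atoms by environment: 10× c (aromatic, X3) → no; 2× C (X2) → no; 2× N (X1) → no; 3× C (X3) → no; 3× O (X1) → no; 4× O (X2) → match; 2× C (X4) → no.
That gives 4 matching atoms.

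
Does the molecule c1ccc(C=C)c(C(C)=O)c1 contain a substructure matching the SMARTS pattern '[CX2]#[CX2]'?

No

The pattern [CX2]#[CX2] describes a carbon-carbon triple bond — an alkyne.
The closest candidate here is a vinyl group (-CH=CH2), but the C=C is a double bond; both carbons are CX3, not CX2. No other fragment satisfies the full query, so there is no match.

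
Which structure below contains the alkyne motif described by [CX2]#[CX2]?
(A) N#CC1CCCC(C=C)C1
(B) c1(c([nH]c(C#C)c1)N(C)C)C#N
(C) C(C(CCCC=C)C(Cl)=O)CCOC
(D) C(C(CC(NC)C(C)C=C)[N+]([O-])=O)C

B

[CX2]#[CX2] describes a carbon-carbon triple bond (an alkyne).
(A) has a vinyl group (-CH=CH2) but the C=C is a double bond; both carbons are CX3, not CX2.
(B) contains an ethynyl group (-C#CH), which satisfies every atom and bond constraint.
(C) has a vinyl group (-CH=CH2) but the C=C is a double bond; both carbons are CX3, not CX2.
(D) has a vinyl group (-CH=CH2) but the C=C is a double bond; both carbons are CX3, not CX2.
So the answer is (B).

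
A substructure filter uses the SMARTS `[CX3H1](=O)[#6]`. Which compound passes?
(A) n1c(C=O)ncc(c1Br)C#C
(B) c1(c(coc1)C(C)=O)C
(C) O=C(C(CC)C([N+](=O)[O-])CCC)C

A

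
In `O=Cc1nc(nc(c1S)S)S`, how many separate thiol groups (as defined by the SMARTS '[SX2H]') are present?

3

[SX2H] is the SMARTS for a thiol: an aliphatic sulfur with two connections, one being H.
The molecule carries 3 separate instances of a thiol (-SH) meeting every constraint; each maps to a distinct set of atoms, giving 3 matches.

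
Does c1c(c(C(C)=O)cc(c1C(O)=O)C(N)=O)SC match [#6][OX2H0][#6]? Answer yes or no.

No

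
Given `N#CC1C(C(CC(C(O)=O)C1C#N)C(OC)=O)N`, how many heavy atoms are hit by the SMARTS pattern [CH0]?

The query [CH0] means: aliphatic carbon with no attached hydrogen.
Check the 18 heavy atoms by environment: 5× C (H1) → no; 1× C (H2) → no; 4× C (H0) → match; 3× O (H0) → no; 1× O (H1) → no; 1× C (H3) → no; 1× N (H2) → no; 2× N (H0) → no.
That gives 4 matching atoms.

4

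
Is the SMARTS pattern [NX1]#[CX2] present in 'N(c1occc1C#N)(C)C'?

The pattern [NX1]#[CX2] describes a nitrogen triple-bonded to a two-connected carbon — a nitrile.
The molecule carries a nitrile (-C#N), whose atoms satisfy every constraint of the query, so the pattern matches.

Yes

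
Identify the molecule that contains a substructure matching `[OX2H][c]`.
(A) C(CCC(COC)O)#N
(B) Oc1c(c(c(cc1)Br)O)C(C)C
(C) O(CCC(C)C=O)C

B

[OX2H][c] describes a hydroxyl oxygen attached to an aromatic carbon (a phenol).
(A) has a hydroxyl group (-OH) but the -OH is on an aliphatic carbon, not an aromatic c.
(B) contains a hydroxyl group (-OH), which satisfies every atom and bond constraint.
(C) has a methoxy ether (-OCH3) but the oxygen has H0, not H1.
So the answer is (B).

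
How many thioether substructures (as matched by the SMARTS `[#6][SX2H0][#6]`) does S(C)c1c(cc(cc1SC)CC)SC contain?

[#6][SX2H0][#6] is the SMARTS for a thioether: an aliphatic sulfur bridging two carbons with no H on the sulfur.
The molecule carries 3 separate instances of a methylthio ether (-SCH3) meeting every constraint; each maps to a distinct set of atoms, giving 3 matches.

3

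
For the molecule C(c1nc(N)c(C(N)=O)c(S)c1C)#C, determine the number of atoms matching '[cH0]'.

The query [cH0] means: aromatic carbon with no attached hydrogen (substituted or ring-fusion).
Check the 14 heavy atoms by environment: 1× n (aromatic, H0) → no; 5× c (aromatic, H0) → match; 2× N (H2) → no; 1× S (H1) → no; 2× C (H0) → no; 1× O (H0) → no; 1× C (H1) → no; 1× C (H3) → no.
That gives 5 matching atoms.

5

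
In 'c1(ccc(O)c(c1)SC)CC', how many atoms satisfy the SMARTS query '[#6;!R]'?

The query [#6;!R] means: carbon not in any ring.
Check the 11 heavy atoms by environment: 6× c (aromatic, in 6-ring) → no; 1× O (acyclic) → no; 1× S (acyclic) → no; 3× C (acyclic) → match.
That gives 3 matching atoms.

3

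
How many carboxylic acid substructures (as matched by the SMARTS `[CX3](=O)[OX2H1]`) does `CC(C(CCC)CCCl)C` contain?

[CX3](=O)[OX2H1] is the SMARTS for a carboxylic acid: an sp2 carbon double-bonded to O and single-bonded to an -OH oxygen.
No fragment in the molecule satisfies every constraint, giving 0 matches.

0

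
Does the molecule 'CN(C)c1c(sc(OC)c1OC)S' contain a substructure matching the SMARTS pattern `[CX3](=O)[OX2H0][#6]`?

No

The pattern [CX3](=O)[OX2H0][#6] describes a carbonyl carbon bonded to an oxygen that is itself bonded to carbon (no H on that O) — an ester.
The closest candidate here is a methoxy ether (-OCH3), but the ether oxygen is not adjacent to a C=O carbon. No other fragment satisfies the full query, so there is no match.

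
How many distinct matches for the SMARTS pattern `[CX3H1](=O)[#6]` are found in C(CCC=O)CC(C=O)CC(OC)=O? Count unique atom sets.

2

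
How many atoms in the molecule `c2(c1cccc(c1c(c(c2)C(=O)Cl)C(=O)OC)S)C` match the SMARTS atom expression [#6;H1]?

The query [#6;H1] means: any carbon bearing exactly one hydrogen.
Check the 19 heavy atoms by environment: 6× c (aromatic, H0) → no; 4× c (aromatic, H1) → match; 2× C (H0) → no; 3× O (H0) → no; 1× Cl (H0) → no; 2× C (H3) → no; 1× S (H1) → no.
That gives 4 matching atoms.

4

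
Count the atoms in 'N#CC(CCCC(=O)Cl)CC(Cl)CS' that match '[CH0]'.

The query [CH0] means: aliphatic carbon with no attached hydrogen.
Check the 14 heavy atoms by environment: 5× C (H2) → no; 2× C (H1) → no; 2× C (H0) → match; 1× O (H0) → no; 2× Cl (H0) → no; 1× S (H1) → no; 1× N (H0) → no.
That gives 2 matching atoms.

2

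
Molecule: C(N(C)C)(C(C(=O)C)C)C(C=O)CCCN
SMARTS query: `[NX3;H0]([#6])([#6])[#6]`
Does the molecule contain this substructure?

Yes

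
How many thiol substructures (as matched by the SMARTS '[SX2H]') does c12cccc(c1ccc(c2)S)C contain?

[SX2H] is the SMARTS for a thiol: an aliphatic sulfur with two connections, one being H.
Exactly one fragment in the molecule meets all constraints, giving 1 match.

1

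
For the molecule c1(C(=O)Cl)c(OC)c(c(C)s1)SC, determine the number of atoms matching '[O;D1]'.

Check the 13 heavy atoms by environment: 1× s (aromatic, D2) → no; 4× c (aromatic, D3) → no; 1× C (D3) → no; 1× O (D1) → match; 1× Cl (D1) → no; 1× O (D2) → no; 3× C (D1) → no; 1× S (D2) → no.
That gives 1 matching atom.

1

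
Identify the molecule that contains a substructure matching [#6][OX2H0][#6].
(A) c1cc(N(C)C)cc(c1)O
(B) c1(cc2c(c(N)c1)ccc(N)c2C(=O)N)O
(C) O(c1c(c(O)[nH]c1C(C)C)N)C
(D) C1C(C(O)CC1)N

[#6][OX2H0][#6] describes an aliphatic oxygen bridging two carbons with no H on the oxygen (an ether).
(A) has a hydroxyl group (-OH) but the oxygen has H1, not H0 bridging two carbons.
(B) has a hydroxyl group (-OH) but the oxygen has H1, not H0 bridging two carbons.
(C) contains a methoxy ether (-OCH3), which satisfies every atom and bond constraint.
(D) has a hydroxyl group (-OH) but the oxygen has H1, not H0 bridging two carbons.
So the answer is (C).

C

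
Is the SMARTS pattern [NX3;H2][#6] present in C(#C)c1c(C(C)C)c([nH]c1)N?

The pattern [NX3;H2][#6] describes a trivalent nitrogen with two H attached to carbon — a primary amine.
The molecule carries a primary amino group (-NH2), whose atoms satisfy every constraint of the query, so the pattern matches.

Yes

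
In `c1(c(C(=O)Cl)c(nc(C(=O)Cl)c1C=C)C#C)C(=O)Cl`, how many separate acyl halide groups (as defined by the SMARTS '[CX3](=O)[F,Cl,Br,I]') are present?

[CX3](=O)[F,Cl,Br,I] is the SMARTS for an acyl halide: a carbonyl carbon bonded to a halogen.
The molecule carries 3 separate instances of an acyl chloride (-C(=O)Cl) meeting every constraint; each maps to a distinct set of atoms, giving 3 matches.

3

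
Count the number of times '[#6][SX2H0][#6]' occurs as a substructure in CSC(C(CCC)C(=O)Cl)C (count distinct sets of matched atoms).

1

[#6][SX2H0][#6] is the SMARTS for a thioether: an aliphatic sulfur bridging two carbons with no H on the sulfur.
Exactly one fragment in the molecule meets all constraints, giving 1 match.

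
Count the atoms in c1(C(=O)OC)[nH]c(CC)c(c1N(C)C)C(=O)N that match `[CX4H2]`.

The query [CX4H2] means: sp3 carbon (X4) with exactly two hydrogens.
Check the 17 heavy atoms by environment: 1× n (aromatic, H1, X3) → no; 4× c (aromatic, H0, X3) → no; 1× C (H2, X4) → match; 4× C (H3, X4) → no; 2× C (H0, X3) → no; 2× O (H0, X1) → no; 1× O (H0, X2) → no; 1× N (H0, X3) → no; 1× N (H2, X3) → no.
That gives 1 matching atom.

1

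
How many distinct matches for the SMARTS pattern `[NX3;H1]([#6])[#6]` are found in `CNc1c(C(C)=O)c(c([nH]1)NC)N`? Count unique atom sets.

2

[NX3;H1]([#6])[#6] is the SMARTS for a secondary amine: a trivalent nitrogen with one H, bonded to two carbons.
The molecule carries 2 separate instances of an N-methylamino group (-NHCH3) meeting every constraint; each maps to a distinct set of atoms, giving 2 matches.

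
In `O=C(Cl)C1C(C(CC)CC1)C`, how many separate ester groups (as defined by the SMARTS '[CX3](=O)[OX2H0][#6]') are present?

[CX3](=O)[OX2H0][#6] is the SMARTS for an ester: a carbonyl carbon bonded to an oxygen that is itself bonded to carbon (no H on that O).
No fragment in the molecule satisfies every constraint, giving 0 matches.

0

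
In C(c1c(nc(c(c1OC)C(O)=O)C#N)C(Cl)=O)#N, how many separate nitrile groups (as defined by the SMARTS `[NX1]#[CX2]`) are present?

2

[NX1]#[CX2] is the SMARTS for a nitrile: a nitrogen triple-bonded to a two-connected carbon.
The molecule carries 2 separate instances of a nitrile (-C#N) meeting every constraint; each maps to a distinct set of atoms, giving 2 matches.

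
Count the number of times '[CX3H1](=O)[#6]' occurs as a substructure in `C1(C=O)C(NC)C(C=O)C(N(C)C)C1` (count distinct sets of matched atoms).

[CX3H1](=O)[#6] is the SMARTS for an aldehyde: an sp2 carbon with one H, double-bonded to O and single-bonded to carbon.
The molecule carries 2 separate instances of an aldehyde (-CHO) meeting every constraint; each maps to a distinct set of atoms, giving 2 matches.

2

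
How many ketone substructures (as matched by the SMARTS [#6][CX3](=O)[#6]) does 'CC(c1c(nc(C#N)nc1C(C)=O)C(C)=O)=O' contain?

3

[#6][CX3](=O)[#6] is the SMARTS for a ketone: a carbonyl carbon (no H) flanked by two carbons.
The molecule carries 3 separate instances of an acetyl/ketone group (-C(=O)CH3) meeting every constraint; each maps to a distinct set of atoms, giving 3 matches.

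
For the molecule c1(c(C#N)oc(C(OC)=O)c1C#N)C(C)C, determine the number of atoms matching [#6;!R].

7

The query [#6;!R] means: carbon not in any ring.
Check the 16 heavy atoms by environment: 1× o (aromatic, in 5-ring) → no; 4× c (aromatic, in 5-ring) → no; 7× C (acyclic) → match; 2× N (acyclic) → no; 2× O (acyclic) → no.
That gives 7 matching atoms.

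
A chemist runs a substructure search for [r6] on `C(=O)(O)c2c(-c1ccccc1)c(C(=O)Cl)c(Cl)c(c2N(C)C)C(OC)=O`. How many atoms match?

12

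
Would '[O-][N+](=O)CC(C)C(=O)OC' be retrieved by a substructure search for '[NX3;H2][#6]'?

The pattern [NX3;H2][#6] describes a trivalent nitrogen with two H attached to carbon — a primary amine.
The closest candidate here is a nitro group (-[N+](=O)[O-]), but the nitrogen is [N+] with no H, not NX3H2. No other fragment satisfies the full query, so there is no match.

No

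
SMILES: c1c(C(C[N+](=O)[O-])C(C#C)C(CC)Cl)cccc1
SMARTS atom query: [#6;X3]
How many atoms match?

6

The query [#6;X3] means: any carbon (aromatic or not) with three total connections.
Check the 18 heavy atoms by environment: 6× C (X4) → no; 1× Cl (X1) → no; 6× c (aromatic, X3) → match; 1× N (charge +1, X3) → no; 1× O (charge -1, X1) → no; 1× O (X1) → no; 2× C (X2) → no.
That gives 6 matching atoms.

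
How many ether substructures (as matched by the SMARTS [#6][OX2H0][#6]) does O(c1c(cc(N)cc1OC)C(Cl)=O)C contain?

[#6][OX2H0][#6] is the SMARTS for an ether: an aliphatic oxygen bridging two carbons with no H on the oxygen.
The molecule carries 2 separate instances of a methoxy ether (-OCH3) meeting every constraint; each maps to a distinct set of atoms, giving 2 matches.

2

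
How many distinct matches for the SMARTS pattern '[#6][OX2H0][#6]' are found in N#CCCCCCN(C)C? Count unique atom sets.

0

[#6][OX2H0][#6] is the SMARTS for an ether: an aliphatic oxygen bridging two carbons with no H on the oxygen.
No fragment in the molecule satisfies every constraint, giving 0 matches.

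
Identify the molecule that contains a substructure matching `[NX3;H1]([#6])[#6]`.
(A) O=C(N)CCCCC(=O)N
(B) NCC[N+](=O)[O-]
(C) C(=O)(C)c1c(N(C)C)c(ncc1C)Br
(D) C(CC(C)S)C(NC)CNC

D

[NX3;H1]([#6])[#6] describes a trivalent nitrogen with one H, bonded to two carbons (a secondary amine).
(A) has a primary amide (-C(=O)NH2) but the -C(=O)NH2 nitrogen has H2, not H1.
(B) has a primary amino group (-NH2) but the nitrogen has H2 and only one carbon neighbour.
(C) has a dimethylamino group (-N(CH3)2) but the nitrogen has H0, not H1.
(D) contains an N-methylamino group (-NHCH3), which satisfies every atom and bond constraint.
So the answer is (D).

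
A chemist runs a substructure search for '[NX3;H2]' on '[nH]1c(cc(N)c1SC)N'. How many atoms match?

The query [NX3;H2] means: aliphatic N with 3 total connections, two of them H — an -NH2 nitrogen (amine or amide).
Check the 9 heavy atoms by environment: 1× n (aromatic, H1, X3) → no; 3× c (aromatic, H0, X3) → no; 1× c (aromatic, H1, X3) → no; 2× N (H2, X3) → match; 1× S (H0, X2) → no; 1× C (H3, X4) → no.
That gives 2 matching atoms.

2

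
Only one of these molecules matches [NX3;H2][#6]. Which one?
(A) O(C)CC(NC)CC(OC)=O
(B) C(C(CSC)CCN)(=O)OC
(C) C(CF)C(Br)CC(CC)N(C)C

B

[NX3;H2][#6] describes a trivalent nitrogen with two H attached to carbon (a primary amine).
(A) has an N-methylamino group (-NHCH3) but the nitrogen bears two carbons and only one H (H1), not H2.
(B) contains a primary amino group (-NH2), which satisfies every atom and bond constraint.
(C) has a dimethylamino group (-N(CH3)2) but the nitrogen has H0, not H2.
So the answer is (B).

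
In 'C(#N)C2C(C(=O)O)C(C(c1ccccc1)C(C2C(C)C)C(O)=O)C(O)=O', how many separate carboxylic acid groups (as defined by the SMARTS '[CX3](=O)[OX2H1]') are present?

3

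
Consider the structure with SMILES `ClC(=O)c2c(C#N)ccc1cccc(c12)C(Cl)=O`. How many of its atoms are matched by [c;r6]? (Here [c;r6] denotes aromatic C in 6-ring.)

10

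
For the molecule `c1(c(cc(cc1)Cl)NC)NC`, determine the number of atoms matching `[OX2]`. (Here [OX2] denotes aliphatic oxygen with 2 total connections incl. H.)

0

Check the 11 heavy atoms by environment: 6× c (aromatic, X3) → no; 2× N (X3) → no; 2× C (X4) → no; 1× Cl (X1) → no.
No environment satisfies the query, so 0 matching atoms.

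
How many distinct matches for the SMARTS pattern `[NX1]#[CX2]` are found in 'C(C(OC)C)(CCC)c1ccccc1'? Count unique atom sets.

[NX1]#[CX2] is the SMARTS for a nitrile: a nitrogen triple-bonded to a two-connected carbon.
No fragment in the molecule satisfies every constraint, giving 0 matches.

0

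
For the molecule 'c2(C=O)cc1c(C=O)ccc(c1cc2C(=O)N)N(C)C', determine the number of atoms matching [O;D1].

The query [O;D1] means: aliphatic oxygen bonded to exactly one heavy atom.
Check the 20 heavy atoms by environment: 6× c (aromatic, D3) → no; 4× c (aromatic, D2) → no; 1× C (D3) → no; 3× O (D1) → match; 1× N (D1) → no; 2× C (D2) → no; 1× N (D3) → no; 2× C (D1) → no.
That gives 3 matching atoms.

3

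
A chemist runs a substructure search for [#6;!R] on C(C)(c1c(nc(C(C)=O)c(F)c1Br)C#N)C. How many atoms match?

The query [#6;!R] means: carbon not in any ring.
Check the 16 heavy atoms by environment: 1× n (aromatic, in 6-ring) → no; 5× c (aromatic, in 6-ring) → no; 6× C (acyclic) → match; 1× O (acyclic) → no; 1× F (acyclic) → no; 1× N (acyclic) → no; 1× Br (acyclic) → no.
That gives 6 matching atoms.

6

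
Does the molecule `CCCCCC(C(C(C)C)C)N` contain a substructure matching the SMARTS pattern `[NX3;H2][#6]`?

Yes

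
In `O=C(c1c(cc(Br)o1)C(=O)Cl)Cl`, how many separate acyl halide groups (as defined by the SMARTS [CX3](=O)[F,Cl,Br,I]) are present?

[CX3](=O)[F,Cl,Br,I] is the SMARTS for an acyl halide: a carbonyl carbon bonded to a halogen.
The molecule carries 2 separate instances of an acyl chloride (-C(=O)Cl) meeting every constraint; each maps to a distinct set of atoms, giving 2 matches.

2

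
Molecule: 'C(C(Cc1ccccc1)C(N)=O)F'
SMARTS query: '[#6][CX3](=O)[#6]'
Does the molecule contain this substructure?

The pattern [#6][CX3](=O)[#6] describes a carbonyl carbon (no H) flanked by two carbons — a ketone.
The closest candidate here is a primary amide (-C(=O)NH2), but one neighbour of the carbonyl carbon is N, not C. No other fragment satisfies the full query, so there is no match.

No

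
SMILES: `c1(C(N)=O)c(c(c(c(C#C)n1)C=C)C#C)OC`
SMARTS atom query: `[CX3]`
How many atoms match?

3

The query [CX3] means: C with X3: aliphatic carbon with exactly 3 total connections.
Check the 17 heavy atoms by environment: 1× n (aromatic, X2) → no; 5× c (aromatic, X3) → no; 4× C (X2) → no; 3× C (X3) → match; 1× O (X2) → no; 1× C (X4) → no; 1× O (X1) → no; 1× N (X3) → no.
That gives 3 matching atoms.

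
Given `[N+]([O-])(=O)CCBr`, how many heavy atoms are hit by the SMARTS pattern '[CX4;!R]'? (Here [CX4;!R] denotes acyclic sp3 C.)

2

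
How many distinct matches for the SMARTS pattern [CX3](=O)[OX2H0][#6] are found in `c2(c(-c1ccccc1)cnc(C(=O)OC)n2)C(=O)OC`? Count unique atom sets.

[CX3](=O)[OX2H0][#6] is the SMARTS for an ester: a carbonyl carbon bonded to an oxygen that is itself bonded to carbon (no H on that O).
The molecule carries 2 separate instances of a methyl-ester group (-C(=O)OCH3) meeting every constraint; each maps to a distinct set of atoms, giving 2 matches.

2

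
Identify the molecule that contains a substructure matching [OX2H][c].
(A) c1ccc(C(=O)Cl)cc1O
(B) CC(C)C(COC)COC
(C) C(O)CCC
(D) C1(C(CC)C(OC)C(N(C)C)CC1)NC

[OX2H][c] describes a hydroxyl oxygen attached to an aromatic carbon (a phenol).
(A) contains a hydroxyl group (-OH), which satisfies every atom and bond constraint.
(B) has a methoxy ether (-OCH3) but the oxygen has H0, not H1.
(C) has a hydroxyl group (-OH) but the -OH is on an aliphatic carbon, not an aromatic c.
(D) has a methoxy ether (-OCH3) but the oxygen has H0, not H1.
So the answer is (A).

A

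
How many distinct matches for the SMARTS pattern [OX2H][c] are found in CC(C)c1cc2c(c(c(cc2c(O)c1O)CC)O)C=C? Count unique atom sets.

[OX2H][c] is the SMARTS for a phenol: a hydroxyl oxygen attached to an aromatic carbon.
The molecule carries 3 separate instances of a hydroxyl group (-OH) meeting every constraint; each maps to a distinct set of atoms, giving 3 matches.

3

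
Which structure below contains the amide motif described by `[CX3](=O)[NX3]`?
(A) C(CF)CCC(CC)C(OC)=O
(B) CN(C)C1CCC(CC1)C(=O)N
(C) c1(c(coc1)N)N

B

[CX3](=O)[NX3] describes a carbonyl carbon bonded to a trivalent nitrogen (an amide).
(A) has a methyl-ester group (-C(=O)OCH3) but the carbonyl is bonded to O, not to an NX3 nitrogen.
(B) contains a primary amide (-C(=O)NH2), which satisfies every atom and bond constraint.
(C) has a primary amino group (-NH2) but the -NH2 is not attached to a carbonyl carbon.
So the answer is (B).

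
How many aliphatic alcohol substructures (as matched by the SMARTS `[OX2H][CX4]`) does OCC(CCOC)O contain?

[OX2H][CX4] is the SMARTS for an aliphatic alcohol: a hydroxyl oxygen bound to an sp3 (X4) carbon.
The molecule carries 2 separate instances of a hydroxyl group (-OH) meeting every constraint; each maps to a distinct set of atoms, giving 2 matches.

2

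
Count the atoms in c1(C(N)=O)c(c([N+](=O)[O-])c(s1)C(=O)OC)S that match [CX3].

2

Check the 16 heavy atoms by environment: 1× s (aromatic, X2) → no; 4× c (aromatic, X3) → no; 2× C (X3) → match; 3× O (X1) → no; 1× N (X3) → no; 1× N (charge +1, X3) → no; 1× O (charge -1, X1) → no; 1× O (X2) → no; 1× C (X4) → no; 1× S (X2) → no.
That gives 2 matching atoms.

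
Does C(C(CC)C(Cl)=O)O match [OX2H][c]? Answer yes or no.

No

The pattern [OX2H][c] describes a hydroxyl oxygen attached to an aromatic carbon — a phenol.
The closest candidate here is a hydroxyl group (-OH), but the -OH is on an aliphatic carbon, not an aromatic c. No other fragment satisfies the full query, so there is no match.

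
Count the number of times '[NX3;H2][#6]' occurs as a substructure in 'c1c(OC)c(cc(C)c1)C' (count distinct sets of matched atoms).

[NX3;H2][#6] is the SMARTS for a primary amine: a trivalent nitrogen with two H attached to carbon.
No fragment in the molecule satisfies every constraint, giving 0 matches.

0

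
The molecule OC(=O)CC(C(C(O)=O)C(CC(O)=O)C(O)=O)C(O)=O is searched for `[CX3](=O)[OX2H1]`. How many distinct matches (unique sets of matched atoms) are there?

5

[CX3](=O)[OX2H1] is the SMARTS for a carboxylic acid: an sp2 carbon double-bonded to O and single-bonded to an -OH oxygen.
The molecule carries 5 separate instances of a carboxylic acid group (-C(=O)OH) meeting every constraint; each maps to a distinct set of atoms, giving 5 matches.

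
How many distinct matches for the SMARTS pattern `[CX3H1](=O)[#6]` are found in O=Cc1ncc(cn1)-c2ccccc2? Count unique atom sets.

[CX3H1](=O)[#6] is the SMARTS for an aldehyde: an sp2 carbon with one H, double-bonded to O and single-bonded to carbon.
Exactly one fragment in the molecule meets all constraints, giving 1 match.

1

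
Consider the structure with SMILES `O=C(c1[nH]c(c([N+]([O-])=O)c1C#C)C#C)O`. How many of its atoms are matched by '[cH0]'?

Check the 15 heavy atoms by environment: 1× n (aromatic, H1) → no; 4× c (aromatic, H0) → match; 3× C (H0) → no; 2× O (H0) → no; 1× O (H1) → no; 2× C (H1) → no; 1× N (charge +1, H0) → no; 1× O (charge -1, H0) → no.
That gives 4 matching atoms.

4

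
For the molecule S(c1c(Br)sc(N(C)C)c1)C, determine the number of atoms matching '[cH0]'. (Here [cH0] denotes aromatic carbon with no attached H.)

The query [cH0] means: aromatic carbon with no attached hydrogen (substituted or ring-fusion).
Check the 11 heavy atoms by environment: 1× s (aromatic, H0) → no; 3× c (aromatic, H0) → match; 1× c (aromatic, H1) → no; 1× S (H0) → no; 3× C (H3) → no; 1× Br (H0) → no; 1× N (H0) → no.
That gives 3 matching atoms.

3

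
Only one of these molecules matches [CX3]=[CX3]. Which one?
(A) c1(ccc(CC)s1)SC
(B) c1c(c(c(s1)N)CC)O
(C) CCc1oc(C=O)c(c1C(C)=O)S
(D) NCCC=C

D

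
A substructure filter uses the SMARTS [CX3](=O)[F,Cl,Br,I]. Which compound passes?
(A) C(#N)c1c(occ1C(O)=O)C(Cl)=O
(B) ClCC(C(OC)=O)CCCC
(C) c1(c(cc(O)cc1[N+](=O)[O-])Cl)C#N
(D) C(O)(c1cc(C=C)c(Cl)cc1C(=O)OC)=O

A

[CX3](=O)[F,Cl,Br,I] describes a carbonyl carbon bonded to a halogen (an acyl halide).
(A) contains an acyl chloride (-C(=O)Cl), which satisfies every atom and bond constraint.
(B) has a methyl-ester group (-C(=O)OCH3) but the carbonyl is bonded to -O-C, not to a halogen.
(C) has a chloro substituent but the Cl is not on a carbonyl carbon.
(D) has a carboxylic acid group (-C(=O)OH) but the carbonyl is bonded to -OH, not to a halogen.
So the answer is (A).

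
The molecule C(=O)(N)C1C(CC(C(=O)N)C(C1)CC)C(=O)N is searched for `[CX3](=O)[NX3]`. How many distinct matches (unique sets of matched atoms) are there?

[CX3](=O)[NX3] is the SMARTS for an amide: a carbonyl carbon bonded to a trivalent nitrogen.
The molecule carries 3 separate instances of a primary amide (-C(=O)NH2) meeting every constraint; each maps to a distinct set of atoms, giving 3 matches.

3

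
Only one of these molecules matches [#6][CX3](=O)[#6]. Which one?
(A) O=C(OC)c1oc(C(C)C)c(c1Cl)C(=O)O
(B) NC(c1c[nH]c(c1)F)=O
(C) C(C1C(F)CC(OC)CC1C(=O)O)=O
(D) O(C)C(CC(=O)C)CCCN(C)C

[#6][CX3](=O)[#6] describes a carbonyl carbon (no H) flanked by two carbons (a ketone).
(A) has a methyl-ester group (-C(=O)OCH3) but one neighbour of the carbonyl carbon is O, not C.
(B) has a primary amide (-C(=O)NH2) but one neighbour of the carbonyl carbon is N, not C.
(C) has an aldehyde (-CHO) but the carbonyl carbon has H1, so it is not flanked by two carbons.
(D) contains an acetyl/ketone group (-C(=O)CH3), which satisfies every atom and bond constraint.
So the answer is (D).

D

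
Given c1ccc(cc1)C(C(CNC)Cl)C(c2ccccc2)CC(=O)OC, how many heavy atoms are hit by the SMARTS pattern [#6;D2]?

12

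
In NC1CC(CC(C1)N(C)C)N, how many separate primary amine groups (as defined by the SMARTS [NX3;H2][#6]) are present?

[NX3;H2][#6] is the SMARTS for a primary amine: a trivalent nitrogen with two H attached to carbon.
The molecule carries 2 separate instances of a primary amino group (-NH2) meeting every constraint; each maps to a distinct set of atoms, giving 2 matches.

2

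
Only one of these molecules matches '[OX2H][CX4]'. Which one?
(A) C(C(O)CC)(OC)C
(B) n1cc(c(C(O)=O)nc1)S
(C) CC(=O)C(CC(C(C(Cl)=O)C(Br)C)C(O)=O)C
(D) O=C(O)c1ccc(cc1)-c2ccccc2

A

[OX2H][CX4] describes a hydroxyl oxygen bound to an sp3 (X4) carbon (an aliphatic alcohol).
(A) contains a hydroxyl group (-OH), which satisfies every atom and bond constraint.
(B) has a carboxylic acid group (-C(=O)OH) but the -OH is on a CX3 carbonyl carbon, not a CX4 carbon.
(C) has a carboxylic acid group (-C(=O)OH) but the -OH is on a CX3 carbonyl carbon, not a CX4 carbon.
(D) has a carboxylic acid group (-C(=O)OH) but the -OH is on a CX3 carbonyl carbon, not a CX4 carbon.
So the answer is (A).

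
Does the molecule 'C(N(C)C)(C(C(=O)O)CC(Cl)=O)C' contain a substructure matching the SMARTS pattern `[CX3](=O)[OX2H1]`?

Yes

The pattern [CX3](=O)[OX2H1] describes an sp2 carbon double-bonded to O and single-bonded to an -OH oxygen — a carboxylic acid.
The molecule carries a carboxylic acid group (-C(=O)OH), whose atoms satisfy every constraint of the query, so the pattern matches.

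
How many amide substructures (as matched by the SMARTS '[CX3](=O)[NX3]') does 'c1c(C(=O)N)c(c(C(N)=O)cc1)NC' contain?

2

[CX3](=O)[NX3] is the SMARTS for an amide: a carbonyl carbon bonded to a trivalent nitrogen.
The molecule carries 2 separate instances of a primary amide (-C(=O)NH2) meeting every constraint; each maps to a distinct set of atoms, giving 2 matches.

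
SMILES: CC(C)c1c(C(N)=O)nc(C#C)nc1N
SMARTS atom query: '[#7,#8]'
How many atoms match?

The query [#7,#8] means: nitrogen or oxygen (comma = OR).
Check the 15 heavy atoms by environment: 2× n (aromatic) → match; 4× c (aromatic) → no; 6× C → no; 1× O → match; 2× N → match.
Summing the matching environments: 2 + 1 + 2 = 5 matching atoms.

5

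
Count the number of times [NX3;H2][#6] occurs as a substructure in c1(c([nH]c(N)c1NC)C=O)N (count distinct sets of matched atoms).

2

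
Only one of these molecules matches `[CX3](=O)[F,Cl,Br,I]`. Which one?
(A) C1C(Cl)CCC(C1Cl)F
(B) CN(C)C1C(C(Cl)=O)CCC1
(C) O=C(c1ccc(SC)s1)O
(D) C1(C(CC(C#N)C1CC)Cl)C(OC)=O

B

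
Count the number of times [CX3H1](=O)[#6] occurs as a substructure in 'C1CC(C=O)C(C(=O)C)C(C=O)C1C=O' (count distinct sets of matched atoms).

3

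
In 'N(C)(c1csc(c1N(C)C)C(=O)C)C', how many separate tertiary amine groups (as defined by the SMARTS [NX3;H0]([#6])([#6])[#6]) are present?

2

[NX3;H0]([#6])([#6])[#6] is the SMARTS for a tertiary amine: a trivalent nitrogen with no H, bonded to three carbons.
The molecule carries 2 separate instances of a dimethylamino group (-N(CH3)2) meeting every constraint; each maps to a distinct set of atoms, giving 2 matches.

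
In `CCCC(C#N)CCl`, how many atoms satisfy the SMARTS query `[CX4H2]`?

3

Check the 8 heavy atoms by environment: 3× C (H2, X4) → match; 1× C (H1, X4) → no; 1× C (H3, X4) → no; 1× C (H0, X2) → no; 1× N (H0, X1) → no; 1× Cl (H0, X1) → no.
That gives 3 matching atoms.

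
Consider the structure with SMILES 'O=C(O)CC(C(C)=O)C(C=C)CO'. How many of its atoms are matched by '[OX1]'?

2

Check the 13 heavy atoms by environment: 5× C (X4) → no; 4× C (X3) → no; 2× O (X2) → no; 2× O (X1) → match.
That gives 2 matching atoms.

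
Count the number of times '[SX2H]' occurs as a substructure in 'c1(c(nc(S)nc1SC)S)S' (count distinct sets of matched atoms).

3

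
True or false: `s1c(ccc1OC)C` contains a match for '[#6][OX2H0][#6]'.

True

The pattern [#6][OX2H0][#6] describes an aliphatic oxygen bridging two carbons with no H on the oxygen — an ether.
The molecule carries a methoxy ether (-OCH3), whose atoms satisfy every constraint of the query, so the pattern matches.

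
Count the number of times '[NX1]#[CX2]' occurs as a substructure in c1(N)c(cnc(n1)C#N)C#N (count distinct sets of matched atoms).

[NX1]#[CX2] is the SMARTS for a nitrile: a nitrogen triple-bonded to a two-connected carbon.
The molecule carries 2 separate instances of a nitrile (-C#N) meeting every constraint; each maps to a distinct set of atoms, giving 2 matches.

2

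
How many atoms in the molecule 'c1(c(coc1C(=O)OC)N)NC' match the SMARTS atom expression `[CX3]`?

The query [CX3] means: C with X3: aliphatic carbon with exactly 3 total connections.
Check the 12 heavy atoms by environment: 1× o (aromatic, X2) → no; 4× c (aromatic, X3) → no; 1× C (X3) → match; 1× O (X1) → no; 1× O (X2) → no; 2× C (X4) → no; 2× N (X3) → no.
That gives 1 matching atom.

1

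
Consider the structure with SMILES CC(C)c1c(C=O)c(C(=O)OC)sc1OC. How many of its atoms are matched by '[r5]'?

5

The query [r5] means: r5 matches atoms in a five-membered ring.
Check the 16 heavy atoms by environment: 1× s (aromatic, in 5-ring) → match; 4× c (aromatic, in 5-ring) → match; 4× O (acyclic) → no; 7× C (acyclic) → no.
Summing the matching environments: 1 + 4 = 5 matching atoms.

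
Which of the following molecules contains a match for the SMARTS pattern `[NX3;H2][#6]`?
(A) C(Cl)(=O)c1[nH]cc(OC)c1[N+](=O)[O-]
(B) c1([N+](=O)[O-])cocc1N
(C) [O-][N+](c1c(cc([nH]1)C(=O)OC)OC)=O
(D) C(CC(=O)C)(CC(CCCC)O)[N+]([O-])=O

[NX3;H2][#6] describes a trivalent nitrogen with two H attached to carbon (a primary amine).
(A) has a nitro group (-[N+](=O)[O-]) but the nitrogen is [N+] with no H, not NX3H2.
(B) contains a primary amino group (-NH2), which satisfies every atom and bond constraint.
(C) has a nitro group (-[N+](=O)[O-]) but the nitrogen is [N+] with no H, not NX3H2.
(D) has a nitro group (-[N+](=O)[O-]) but the nitrogen is [N+] with no H, not NX3H2.
So the answer is (B).

B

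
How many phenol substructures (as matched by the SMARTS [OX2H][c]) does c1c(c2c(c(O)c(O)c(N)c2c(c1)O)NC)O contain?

[OX2H][c] is the SMARTS for a phenol: a hydroxyl oxygen attached to an aromatic carbon.
The molecule carries 4 separate instances of a hydroxyl group (-OH) meeting every constraint; each maps to a distinct set of atoms, giving 4 matches.

4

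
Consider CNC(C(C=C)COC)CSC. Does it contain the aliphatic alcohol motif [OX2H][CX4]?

The pattern [OX2H][CX4] describes a hydroxyl oxygen bound to an sp3 (X4) carbon — an aliphatic alcohol.
The closest candidate here is a methoxy ether (-OCH3), but the oxygen has H0 (ether), not H1. No other fragment satisfies the full query, so there is no match.

No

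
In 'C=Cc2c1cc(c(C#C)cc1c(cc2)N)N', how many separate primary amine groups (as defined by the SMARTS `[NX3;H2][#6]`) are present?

2

[NX3;H2][#6] is the SMARTS for a primary amine: a trivalent nitrogen with two H attached to carbon.
The molecule carries 2 separate instances of a primary amino group (-NH2) meeting every constraint; each maps to a distinct set of atoms, giving 2 matches.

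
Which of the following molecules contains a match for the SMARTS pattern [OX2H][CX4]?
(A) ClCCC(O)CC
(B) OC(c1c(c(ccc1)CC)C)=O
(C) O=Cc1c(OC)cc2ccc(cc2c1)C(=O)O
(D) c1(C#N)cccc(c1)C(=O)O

[OX2H][CX4] describes a hydroxyl oxygen bound to an sp3 (X4) carbon (an aliphatic alcohol).
(A) contains a hydroxyl group (-OH), which satisfies every atom and bond constraint.
(B) has a carboxylic acid group (-C(=O)OH) but the -OH is on a CX3 carbonyl carbon, not a CX4 carbon.
(C) has a carboxylic acid group (-C(=O)OH) but the -OH is on a CX3 carbonyl carbon, not a CX4 carbon.
(D) has a carboxylic acid group (-C(=O)OH) but the -OH is on a CX3 carbonyl carbon, not a CX4 carbon.
So the answer is (A).

A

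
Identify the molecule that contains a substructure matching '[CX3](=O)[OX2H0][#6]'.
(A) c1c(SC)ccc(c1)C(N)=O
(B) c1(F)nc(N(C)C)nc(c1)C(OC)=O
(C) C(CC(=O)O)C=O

B

[CX3](=O)[OX2H0][#6] describes a carbonyl carbon bonded to an oxygen that is itself bonded to carbon (no H on that O) (an ester).
(A) has a primary amide (-C(=O)NH2) but the carbonyl is bonded to N, not to an O-C linkage.
(B) contains a methyl-ester group (-C(=O)OCH3), which satisfies every atom and bond constraint.
(C) has a carboxylic acid group (-C(=O)OH) but the singly-bonded O carries H (OX2H1, not H0).
So the answer is (B).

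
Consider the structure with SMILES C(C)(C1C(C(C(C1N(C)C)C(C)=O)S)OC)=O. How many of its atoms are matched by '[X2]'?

Check the 17 heavy atoms by environment: 10× C (X4) → no; 2× C (X3) → no; 2× O (X1) → no; 1× N (X3) → no; 1× O (X2) → match; 1× S (X2) → match.
Summing the matching environments: 1 + 1 = 2 matching atoms.

2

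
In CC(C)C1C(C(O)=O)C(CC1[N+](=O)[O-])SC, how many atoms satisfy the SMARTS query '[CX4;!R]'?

The query [CX4;!R] means: aliphatic carbon with four total connections, not in a ring.
Check the 16 heavy atoms by environment: 5× C (X4, in 5-ring) → no; 1× S (X2, acyclic) → no; 4× C (X4, acyclic) → match; 1× N (charge +1, X3, acyclic) → no; 1× O (charge -1, X1, acyclic) → no; 2× O (X1, acyclic) → no; 1× C (X3, acyclic) → no; 1× O (X2, acyclic) → no.
That gives 4 matching atoms.

4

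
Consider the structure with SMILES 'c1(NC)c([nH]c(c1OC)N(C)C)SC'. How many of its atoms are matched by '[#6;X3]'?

4

The query [#6;X3] means: any carbon (aromatic or not) with three total connections.
Check the 14 heavy atoms by environment: 1× n (aromatic, X3) → no; 4× c (aromatic, X3) → match; 2× N (X3) → no; 5× C (X4) → no; 1× S (X2) → no; 1× O (X2) → no.
That gives 4 matching atoms.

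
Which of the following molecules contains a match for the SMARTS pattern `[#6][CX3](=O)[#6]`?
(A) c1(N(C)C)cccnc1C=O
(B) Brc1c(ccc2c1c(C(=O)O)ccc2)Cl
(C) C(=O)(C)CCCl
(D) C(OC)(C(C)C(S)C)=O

C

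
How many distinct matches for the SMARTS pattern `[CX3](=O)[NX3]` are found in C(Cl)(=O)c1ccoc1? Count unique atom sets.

0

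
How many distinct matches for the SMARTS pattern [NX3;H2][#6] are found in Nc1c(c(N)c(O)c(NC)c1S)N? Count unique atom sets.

3

[NX3;H2][#6] is the SMARTS for a primary amine: a trivalent nitrogen with two H attached to carbon.
The molecule carries 3 separate instances of a primary amino group (-NH2) meeting every constraint; each maps to a distinct set of atoms, giving 3 matches.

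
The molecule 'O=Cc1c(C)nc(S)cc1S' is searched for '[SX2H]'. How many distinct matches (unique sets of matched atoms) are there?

[SX2H] is the SMARTS for a thiol: an aliphatic sulfur with two connections, one being H.
The molecule carries 2 separate instances of a thiol (-SH) meeting every constraint; each maps to a distinct set of atoms, giving 2 matches.

2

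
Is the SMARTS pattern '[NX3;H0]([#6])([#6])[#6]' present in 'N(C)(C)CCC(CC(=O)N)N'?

Yes

The pattern [NX3;H0]([#6])([#6])[#6] describes a trivalent nitrogen with no H, bonded to three carbons — a tertiary amine.
The molecule carries a dimethylamino group (-N(CH3)2), whose atoms satisfy every constraint of the query, so the pattern matches.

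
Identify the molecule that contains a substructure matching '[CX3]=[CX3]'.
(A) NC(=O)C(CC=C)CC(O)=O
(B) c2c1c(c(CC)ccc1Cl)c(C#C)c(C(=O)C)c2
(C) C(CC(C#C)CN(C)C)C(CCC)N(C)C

A

[CX3]=[CX3] describes a non-aromatic C=C double bond between two sp2 carbons (an alkene).
(A) contains a vinyl group (-CH=CH2), which satisfies every atom and bond constraint.
(B) has an ethynyl group (-C#CH) but the C-C bond is a triple bond, not a double bond.
(C) has an ethynyl group (-C#CH) but the C-C bond is a triple bond, not a double bond.
So the answer is (A).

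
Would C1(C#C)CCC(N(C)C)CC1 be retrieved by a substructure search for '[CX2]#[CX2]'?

The pattern [CX2]#[CX2] describes a carbon-carbon triple bond — an alkyne.
The molecule carries an ethynyl group (-C#CH), whose atoms satisfy every constraint of the query, so the pattern matches.

Yes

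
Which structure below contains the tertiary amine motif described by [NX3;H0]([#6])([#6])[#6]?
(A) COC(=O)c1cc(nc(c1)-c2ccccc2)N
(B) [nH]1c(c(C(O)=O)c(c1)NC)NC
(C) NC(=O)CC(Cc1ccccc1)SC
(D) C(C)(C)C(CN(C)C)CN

D

[NX3;H0]([#6])([#6])[#6] describes a trivalent nitrogen with no H, bonded to three carbons (a tertiary amine).
(A) has a primary amino group (-NH2) but the nitrogen has H2, not H0 with three carbons.
(B) has an N-methylamino group (-NHCH3) but the nitrogen still has one H (H1), not H0.
(C) has a primary amide (-C(=O)NH2) but the amide nitrogen has H2 and only one carbon neighbour.
(D) contains a dimethylamino group (-N(CH3)2), which satisfies every atom and bond constraint.
So the answer is (D).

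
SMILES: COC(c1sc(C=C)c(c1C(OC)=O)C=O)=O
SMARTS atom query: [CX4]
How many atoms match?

2

Check the 17 heavy atoms by environment: 1× s (aromatic, X2) → no; 4× c (aromatic, X3) → no; 5× C (X3) → no; 3× O (X1) → no; 2× O (X2) → no; 2× C (X4) → match.
That gives 2 matching atoms.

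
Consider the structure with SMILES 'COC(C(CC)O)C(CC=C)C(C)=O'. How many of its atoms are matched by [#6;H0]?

The query [#6;H0] means: any carbon with no attached hydrogen.
Check the 14 heavy atoms by environment: 3× C (H3) → no; 3× C (H2) → no; 4× C (H1) → no; 2× O (H0) → no; 1× O (H1) → no; 1× C (H0) → match.
That gives 1 matching atom.

1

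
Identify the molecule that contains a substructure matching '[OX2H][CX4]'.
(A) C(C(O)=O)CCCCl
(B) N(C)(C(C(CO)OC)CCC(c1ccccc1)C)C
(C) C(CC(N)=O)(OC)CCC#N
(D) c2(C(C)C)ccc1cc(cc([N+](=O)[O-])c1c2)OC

B

[OX2H][CX4] describes a hydroxyl oxygen bound to an sp3 (X4) carbon (an aliphatic alcohol).
(A) has a carboxylic acid group (-C(=O)OH) but the -OH is on a CX3 carbonyl carbon, not a CX4 carbon.
(B) contains a hydroxyl group (-OH), which satisfies every atom and bond constraint.
(C) has a methoxy ether (-OCH3) but the oxygen has H0 (ether), not H1.
(D) has a methoxy ether (-OCH3) but the oxygen has H0 (ether), not H1.
So the answer is (B).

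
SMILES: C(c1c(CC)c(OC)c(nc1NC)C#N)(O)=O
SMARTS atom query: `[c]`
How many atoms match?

5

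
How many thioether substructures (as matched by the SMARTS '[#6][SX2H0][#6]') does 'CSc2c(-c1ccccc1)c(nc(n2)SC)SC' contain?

[#6][SX2H0][#6] is the SMARTS for a thioether: an aliphatic sulfur bridging two carbons with no H on the sulfur.
The molecule carries 3 separate instances of a methylthio ether (-SCH3) meeting every constraint; each maps to a distinct set of atoms, giving 3 matches.

3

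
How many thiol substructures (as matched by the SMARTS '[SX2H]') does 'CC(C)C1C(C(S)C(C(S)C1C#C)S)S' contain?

[SX2H] is the SMARTS for a thiol: an aliphatic sulfur with two connections, one being H.
The molecule carries 4 separate instances of a thiol (-SH) meeting every constraint; each maps to a distinct set of atoms, giving 4 matches.

4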